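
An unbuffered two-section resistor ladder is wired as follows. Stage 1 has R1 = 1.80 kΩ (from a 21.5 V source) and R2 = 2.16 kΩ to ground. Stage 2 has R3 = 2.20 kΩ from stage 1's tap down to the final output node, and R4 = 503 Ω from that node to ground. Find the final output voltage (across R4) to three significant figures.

V_out ≈ 1.60 V

Stage 2 presents R3+R4 = 2703 Ω as a load on stage 1's tap.
Stage 1's lower leg becomes R2‖(R3+R4) = 1201 Ω, so V_mid = 21.5 × 1201/3001 = 8.603 V.
Stage 2 is itself unloaded: V_out = V_mid × R4/(R3+R4) = 8.603 × 503/2703 = 1.60 V.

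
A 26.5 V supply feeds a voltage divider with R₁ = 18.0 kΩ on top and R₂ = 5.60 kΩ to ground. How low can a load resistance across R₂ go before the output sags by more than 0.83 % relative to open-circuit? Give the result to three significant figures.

R_L(min) ≈ 510 kΩ

Output resistance R_th = R₁‖R₂ = (18.0 × 5.60)/23.60 = 4.271 kΩ.
The fractional drop is R_th/(R_th + R_L); requiring this ≤ 0.00830 gives R_L ≥ R_th(1/0.00830 − 1) = 4.271 × 119.5 = 510 kΩ.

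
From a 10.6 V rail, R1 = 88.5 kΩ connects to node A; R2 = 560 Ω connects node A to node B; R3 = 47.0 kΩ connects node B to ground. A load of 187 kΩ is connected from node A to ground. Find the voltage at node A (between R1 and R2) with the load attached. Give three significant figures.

Below node A the series string R2+R3 = 47560 Ω sits in parallel with the 187000 Ω load: 37920 Ω.
V_A = 10.6 × 37920/(88500 + 37920) = 3.18 V.

V ≈ 3.18 V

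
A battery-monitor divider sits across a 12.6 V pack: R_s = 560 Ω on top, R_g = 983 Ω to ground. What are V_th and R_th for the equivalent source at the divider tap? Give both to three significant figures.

V_th is the open-circuit tap voltage: 12.6 × 983/(560 + 983) = 8.03 V.
With the supply zeroed, R_s and R_g appear in parallel from the tap: R_th = R_s‖R_g = (560 × 983)/1543 = 357 Ω.

V_th = 8.03 V, R_th = 357 Ω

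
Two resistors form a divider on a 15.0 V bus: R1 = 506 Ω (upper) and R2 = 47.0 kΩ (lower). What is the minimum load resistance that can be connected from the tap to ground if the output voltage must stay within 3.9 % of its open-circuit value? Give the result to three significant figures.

Output resistance R_th = R1‖R2 = (506 × 47000)/47510 = 500.6 Ω.
The fractional drop is R_th/(R_th + R_L); requiring this ≤ 0.0390 gives R_L ≥ R_th(1/0.0390 − 1) = 500.6 × 24.64 = 12.3 kΩ.

R_L(min) ≈ 12.3 kΩ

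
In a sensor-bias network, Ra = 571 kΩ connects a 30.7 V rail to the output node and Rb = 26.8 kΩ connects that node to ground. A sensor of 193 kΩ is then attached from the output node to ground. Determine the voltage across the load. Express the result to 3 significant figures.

V_out ≈ 1.22 V

The load sits in parallel with Rb: Rb‖R_L = (26.8 × 193) / (26.8 + 193) = 23.53 kΩ.
V_out = 30.7 × 23.53 / (571 + 23.53) = 30.7 × 23.53/594.5 = 1.22 V.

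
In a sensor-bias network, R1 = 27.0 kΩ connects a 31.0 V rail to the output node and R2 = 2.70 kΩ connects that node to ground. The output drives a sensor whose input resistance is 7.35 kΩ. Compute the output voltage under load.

V_out ≈ 2.11 V

The load sits in parallel with R2: R2‖R_L = (2.70 × 7.35) / (2.70 + 7.35) = 1.975 kΩ.
V_out = 31.0 × 1.975 / (27.0 + 1.975) = 31.0 × 1.975/28.97 = 2.11 V.
(Unloaded it would have been 2.82 V.)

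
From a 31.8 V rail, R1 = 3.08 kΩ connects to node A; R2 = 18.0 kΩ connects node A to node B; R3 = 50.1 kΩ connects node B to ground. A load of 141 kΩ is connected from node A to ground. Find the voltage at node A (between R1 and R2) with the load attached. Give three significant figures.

Below node A the series string R2+R3 = 68.10 kΩ sits in parallel with the 141 kΩ load: 45.92 kΩ.
V_A = 31.8 × 45.92/(3.08 + 45.92) = 29.8 V.

V ≈ 29.8 V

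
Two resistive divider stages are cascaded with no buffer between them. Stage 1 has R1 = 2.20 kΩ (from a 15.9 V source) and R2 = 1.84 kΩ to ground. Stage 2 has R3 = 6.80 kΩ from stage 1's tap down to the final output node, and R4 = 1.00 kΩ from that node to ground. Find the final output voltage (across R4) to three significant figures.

Stage 2 presents R3+R4 = 7.800 kΩ as a load on stage 1's tap.
Stage 1's lower leg becomes R2‖(R3+R4) = 1.489 kΩ, so V_mid = 15.9 × 1.489/3.689 = 6.417 V.
Stage 2 is itself unloaded: V_out = V_mid × R4/(R3+R4) = 6.417 × 1.00/7.800 = 0.823 V.

V_out ≈ 0.823 V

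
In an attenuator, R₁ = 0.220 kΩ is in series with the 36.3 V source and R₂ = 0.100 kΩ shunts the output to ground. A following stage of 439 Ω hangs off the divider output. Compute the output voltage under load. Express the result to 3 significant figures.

V_out ≈ 9.81 V

The load sits in parallel with R₂: R₂‖R_L = (100 × 439) / (100 + 439) = 81.45 Ω.
V_out = 36.3 × 81.45 / (220 + 81.45) = 36.3 × 81.45/301.4 = 9.81 V.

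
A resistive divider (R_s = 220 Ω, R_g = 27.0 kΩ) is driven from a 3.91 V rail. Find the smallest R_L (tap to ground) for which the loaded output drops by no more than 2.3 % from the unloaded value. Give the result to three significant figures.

Output resistance R_th = R_s‖R_g = (220 × 27000)/27220 = 218.2 Ω.
The fractional drop is R_th/(R_th + R_L); requiring this ≤ 0.0230 gives R_L ≥ R_th(1/0.0230 − 1) = 218.2 × 42.48 = 9.27 kΩ.

R_L(min) ≈ 9.27 kΩ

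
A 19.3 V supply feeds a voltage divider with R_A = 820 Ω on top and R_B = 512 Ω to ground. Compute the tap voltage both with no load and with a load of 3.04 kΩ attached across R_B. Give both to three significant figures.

Open-circuit: V = 19.3 × 512/(820 + 512) = 7.42 V.
With the load, R_B becomes R_B‖R_L = 438.2 Ω, so V = 19.3 × 438.2/1258 = 6.72 V.

Unloaded: 7.42 V; loaded: 6.72 V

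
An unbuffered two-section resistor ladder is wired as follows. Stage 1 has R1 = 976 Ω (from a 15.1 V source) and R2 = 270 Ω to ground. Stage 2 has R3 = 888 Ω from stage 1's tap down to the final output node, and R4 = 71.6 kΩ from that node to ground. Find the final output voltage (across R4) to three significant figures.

Stage 2 presents R3+R4 = 72490 Ω as a load on stage 1's tap.
Stage 1's lower leg becomes R2‖(R3+R4) = 269.0 Ω, so V_mid = 15.1 × 269.0/1245 = 3.263 V.
Stage 2 is itself unloaded: V_out = V_mid × R4/(R3+R4) = 3.263 × 71600/72490 = 3.22 V.

V_out ≈ 3.22 V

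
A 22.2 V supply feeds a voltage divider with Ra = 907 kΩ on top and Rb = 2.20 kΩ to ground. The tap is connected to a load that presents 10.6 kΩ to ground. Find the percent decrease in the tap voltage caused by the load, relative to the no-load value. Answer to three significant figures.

Unloaded V = 22.2 × 2.20/909.2 = 0.05372 V.
Loaded: Rb‖R_L = 1.822 kΩ, giving V = 22.2 × 1.822/908.8 = 0.04450 V.
Drop = (0.05372 − 0.04450) / 0.05372 = 17.2 %.

17.2 %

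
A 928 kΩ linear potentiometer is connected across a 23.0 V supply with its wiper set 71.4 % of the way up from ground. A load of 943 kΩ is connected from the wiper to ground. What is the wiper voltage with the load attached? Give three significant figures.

V ≈ 13.7 V

The wiper splits the pot into (1−α)R = 265.4 kΩ above and αR = 662.6 kΩ below.
Lower section ‖ load = 389.2 kΩ.
V_wiper = 23.0 × 389.2/(265.4 + 389.2) = 13.7 V.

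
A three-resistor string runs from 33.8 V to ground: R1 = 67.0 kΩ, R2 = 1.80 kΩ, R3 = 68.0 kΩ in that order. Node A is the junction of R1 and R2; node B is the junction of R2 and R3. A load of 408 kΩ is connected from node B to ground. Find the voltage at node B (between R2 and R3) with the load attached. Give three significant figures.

At node B, R3 is in parallel with the load: R3‖R_L = 58.29 kΩ.
Below node A the resistance is R2 + (R3‖R_L) = 60.09 kΩ, so V_A = 33.8 × 60.09/127.1 = 15.98 V.
Then V_B = V_A × (R3‖R_L)/(R2 + R3‖R_L) = 15.98 × 58.29/60.09 = 15.5 V.

V ≈ 15.5 V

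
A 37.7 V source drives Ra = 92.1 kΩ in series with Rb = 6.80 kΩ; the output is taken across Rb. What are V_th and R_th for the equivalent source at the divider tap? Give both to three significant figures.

V_th = 2.59 V, R_th = 6.33 kΩ

V_th is the open-circuit tap voltage: 37.7 × 6.80/(92.1 + 6.80) = 2.59 V.
With the supply zeroed, Ra and Rb appear in parallel from the tap: R_th = Ra‖Rb = (92.1 × 6.80)/98.90 = 6.33 kΩ.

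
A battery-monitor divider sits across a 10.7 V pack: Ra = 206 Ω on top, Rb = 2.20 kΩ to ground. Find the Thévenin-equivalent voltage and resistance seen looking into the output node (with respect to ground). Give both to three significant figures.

V_th is the open-circuit tap voltage: 10.7 × 2200/(206 + 2200) = 9.78 V.
With the supply zeroed, Ra and Rb appear in parallel from the tap: R_th = Ra‖Rb = (206 × 2200)/2406 = 188 Ω.

V_th = 9.78 V, R_th = 188 Ω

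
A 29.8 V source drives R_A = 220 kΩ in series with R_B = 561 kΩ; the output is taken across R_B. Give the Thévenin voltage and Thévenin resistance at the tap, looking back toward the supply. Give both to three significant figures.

V_th = 21.4 V, R_th = 158 kΩ

V_th is the open-circuit tap voltage: 29.8 × 561/(220 + 561) = 21.4 V.
With the supply zeroed, R_A and R_B appear in parallel from the tap: R_th = R_A‖R_B = (220 × 561)/781.0 = 158 kΩ.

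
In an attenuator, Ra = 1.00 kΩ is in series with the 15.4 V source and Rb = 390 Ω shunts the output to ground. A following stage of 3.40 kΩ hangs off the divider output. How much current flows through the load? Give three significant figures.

I_L ≈ 1.17 mA

Rb‖R_L = 349.9 Ω; V_out = 15.4 × 349.9/1350 = 3.991 V.
I_L = V_out / R_L = 3.991 / 3.40 kΩ = 1.17 mA.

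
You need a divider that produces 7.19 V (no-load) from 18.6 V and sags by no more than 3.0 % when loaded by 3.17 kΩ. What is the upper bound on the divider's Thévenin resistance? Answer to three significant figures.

R_th ≤ 98.0 Ω

Loading drop = R_th/(R_th + R_L) ≤ 0.0300, so R_th ≤ R_L · ε/(1−ε) = 3.17 kΩ × 0.0300/0.9700 = 98.0 Ω.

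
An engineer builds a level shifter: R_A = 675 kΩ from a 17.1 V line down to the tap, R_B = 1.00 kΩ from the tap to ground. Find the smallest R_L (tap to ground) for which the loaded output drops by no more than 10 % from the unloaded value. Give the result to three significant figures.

Output resistance R_th = R_A‖R_B = (675000 × 1000)/676000 = 998.5 Ω.
The fractional drop is R_th/(R_th + R_L); requiring this ≤ 0.100 gives R_L ≥ R_th(1/0.100 − 1) = 998.5 × 9.000 = 8.99 kΩ.

R_L(min) ≈ 8.99 kΩ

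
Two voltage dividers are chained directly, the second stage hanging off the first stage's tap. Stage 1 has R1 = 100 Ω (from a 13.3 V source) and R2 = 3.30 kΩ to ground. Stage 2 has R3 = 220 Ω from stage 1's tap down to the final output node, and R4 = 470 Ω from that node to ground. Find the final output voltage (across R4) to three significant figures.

V_out ≈ 7.71 V

Stage 2 presents R3+R4 = 690.0 Ω as a load on stage 1's tap.
Stage 1's lower leg becomes R2‖(R3+R4) = 570.7 Ω, so V_mid = 13.3 × 570.7/670.7 = 11.32 V.
Stage 2 is itself unloaded: V_out = V_mid × R4/(R3+R4) = 11.32 × 470/690.0 = 7.71 V.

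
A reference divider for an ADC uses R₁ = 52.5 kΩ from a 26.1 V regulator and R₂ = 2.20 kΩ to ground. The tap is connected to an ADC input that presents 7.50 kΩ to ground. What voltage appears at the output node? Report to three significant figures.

The load sits in parallel with R₂: R₂‖R_L = (2.20 × 7.50) / (2.20 + 7.50) = 1.701 kΩ.
V_out = 26.1 × 1.701 / (52.5 + 1.701) = 26.1 × 1.701/54.20 = 0.819 V.

V_out ≈ 0.819 V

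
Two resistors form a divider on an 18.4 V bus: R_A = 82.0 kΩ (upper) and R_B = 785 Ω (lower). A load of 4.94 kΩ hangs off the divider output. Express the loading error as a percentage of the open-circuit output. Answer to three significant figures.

The divider's output (Thévenin) resistance is R_A‖R_B = 777.6 Ω.
Fractional drop under load = R_th/(R_th + R_L) = 777.6 / (777.6 + 4940) = 0.1360.
So the output falls by 13.6 %.

13.6 %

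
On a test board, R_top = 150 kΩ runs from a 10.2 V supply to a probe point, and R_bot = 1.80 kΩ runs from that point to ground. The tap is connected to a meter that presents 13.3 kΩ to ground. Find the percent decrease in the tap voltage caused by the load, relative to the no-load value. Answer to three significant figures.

11.8 %

The divider's output (Thévenin) resistance is R_top‖R_bot = 1.779 kΩ.
Fractional drop under load = R_th/(R_th + R_L) = 1.779 / (1.779 + 13.3) = 0.1180.
So the output falls by 11.8 %.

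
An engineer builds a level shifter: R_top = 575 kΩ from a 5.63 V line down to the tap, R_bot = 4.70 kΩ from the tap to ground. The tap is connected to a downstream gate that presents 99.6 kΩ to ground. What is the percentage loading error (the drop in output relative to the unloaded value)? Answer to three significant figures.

4.47 %

The divider's output (Thévenin) resistance is R_top‖R_bot = 4.662 kΩ.
Fractional drop under load = R_th/(R_th + R_L) = 4.662 / (4.662 + 99.6) = 0.04471.
So the output falls by 4.47 %.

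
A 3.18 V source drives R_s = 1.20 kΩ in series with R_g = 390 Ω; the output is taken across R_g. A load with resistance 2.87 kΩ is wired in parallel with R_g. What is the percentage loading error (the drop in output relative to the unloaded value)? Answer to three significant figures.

9.30 %

The divider's output (Thévenin) resistance is R_s‖R_g = 294.3 Ω.
Fractional drop under load = R_th/(R_th + R_L) = 294.3 / (294.3 + 2870) = 0.09302.
So the output falls by 9.30 %.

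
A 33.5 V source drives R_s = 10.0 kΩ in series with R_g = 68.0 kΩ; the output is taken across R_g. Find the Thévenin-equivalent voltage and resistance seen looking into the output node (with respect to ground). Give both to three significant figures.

V_th = 29.2 V, R_th = 8.72 kΩ

V_th is the open-circuit tap voltage: 33.5 × 68.0/(10.0 + 68.0) = 29.2 V.
With the supply zeroed, R_s and R_g appear in parallel from the tap: R_th = R_s‖R_g = (10.0 × 68.0)/78.00 = 8.72 kΩ.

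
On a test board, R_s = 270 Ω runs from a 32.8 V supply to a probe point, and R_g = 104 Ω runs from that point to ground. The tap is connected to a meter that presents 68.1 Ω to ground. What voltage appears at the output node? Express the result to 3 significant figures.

V_out ≈ 4.34 V

The load sits in parallel with R_g: R_g‖R_L = (104 × 68.1) / (104 + 68.1) = 41.15 Ω.
V_out = 32.8 × 41.15 / (270 + 41.15) = 32.8 × 41.15/311.2 = 4.34 V.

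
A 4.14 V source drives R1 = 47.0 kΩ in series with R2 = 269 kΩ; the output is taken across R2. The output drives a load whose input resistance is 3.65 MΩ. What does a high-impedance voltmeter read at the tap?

The load sits in parallel with R2: R2‖R_L = (269 × 3650) / (269 + 3650) = 250.5 kΩ.
V_out = 4.14 × 250.5 / (47.0 + 250.5) = 4.14 × 250.5/297.5 = 3.49 V.

V_out ≈ 3.49 V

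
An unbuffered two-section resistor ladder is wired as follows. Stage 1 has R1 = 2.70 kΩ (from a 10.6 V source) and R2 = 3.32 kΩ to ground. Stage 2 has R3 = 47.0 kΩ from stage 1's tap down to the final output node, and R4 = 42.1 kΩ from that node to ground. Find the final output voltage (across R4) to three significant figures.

Stage 2 presents R3+R4 = 89.10 kΩ as a load on stage 1's tap.
Stage 1's lower leg becomes R2‖(R3+R4) = 3.201 kΩ, so V_mid = 10.6 × 3.201/5.901 = 5.750 V.
Stage 2 is itself unloaded: V_out = V_mid × R4/(R3+R4) = 5.750 × 42.1/89.10 = 2.72 V.

V_out ≈ 2.72 V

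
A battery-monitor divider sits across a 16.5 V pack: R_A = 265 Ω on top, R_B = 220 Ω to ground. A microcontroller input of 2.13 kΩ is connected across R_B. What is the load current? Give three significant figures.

R_B‖R_L = 199.4 Ω; V_out = 16.5 × 199.4/464.4 = 7.085 V.
I_L = V_out / R_L = 7.085 / 2.13 kΩ = 3.33 mA.

I_L ≈ 3.33 mA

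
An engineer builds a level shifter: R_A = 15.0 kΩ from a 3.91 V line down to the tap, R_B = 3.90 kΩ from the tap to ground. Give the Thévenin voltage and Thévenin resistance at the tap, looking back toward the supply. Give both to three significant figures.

V_th is the open-circuit tap voltage: 3.91 × 3.90/(15.0 + 3.90) = 0.807 V.
With the supply zeroed, R_A and R_B appear in parallel from the tap: R_th = R_A‖R_B = (15.0 × 3.90)/18.90 = 3.10 kΩ.

V_th = 0.807 V, R_th = 3.10 kΩ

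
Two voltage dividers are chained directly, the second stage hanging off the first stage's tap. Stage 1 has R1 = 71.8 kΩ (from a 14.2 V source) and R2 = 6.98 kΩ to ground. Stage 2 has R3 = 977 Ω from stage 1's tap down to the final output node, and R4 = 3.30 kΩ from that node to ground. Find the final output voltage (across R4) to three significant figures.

Stage 2 presents R3+R4 = 4277 Ω as a load on stage 1's tap.
Stage 1's lower leg becomes R2‖(R3+R4) = 2652 Ω, so V_mid = 14.2 × 2652/74450 = 0.5058 V.
Stage 2 is itself unloaded: V_out = V_mid × R4/(R3+R4) = 0.5058 × 3300/4277 = 0.390 V.

V_out ≈ 0.390 V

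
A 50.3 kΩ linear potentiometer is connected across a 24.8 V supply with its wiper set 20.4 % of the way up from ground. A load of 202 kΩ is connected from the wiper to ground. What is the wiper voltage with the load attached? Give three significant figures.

V ≈ 4.86 V

The wiper splits the pot into (1−α)R = 40.04 kΩ above and αR = 10.26 kΩ below.
Lower section ‖ load = 9.765 kΩ.
V_wiper = 24.8 × 9.765/(40.04 + 9.765) = 4.86 V.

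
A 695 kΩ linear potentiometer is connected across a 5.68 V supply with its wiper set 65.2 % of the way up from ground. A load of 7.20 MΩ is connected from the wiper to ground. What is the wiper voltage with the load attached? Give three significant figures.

V ≈ 3.62 V

The wiper splits the pot into (1−α)R = 241.9 kΩ above and αR = 453.1 kΩ below.
Lower section ‖ load = 426.3 kΩ.
V_wiper = 5.68 × 426.3/(241.9 + 426.3) = 3.62 V.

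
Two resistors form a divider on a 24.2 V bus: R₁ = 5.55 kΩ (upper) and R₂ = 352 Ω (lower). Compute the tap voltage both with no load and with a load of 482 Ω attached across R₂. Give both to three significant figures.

Open-circuit: V = 24.2 × 352/(5550 + 352) = 1.44 V.
With the load, R₂ becomes R₂‖R_L = 203.4 Ω, so V = 24.2 × 203.4/5753 = 0.856 V.

Unloaded: 1.44 V; loaded: 0.856 V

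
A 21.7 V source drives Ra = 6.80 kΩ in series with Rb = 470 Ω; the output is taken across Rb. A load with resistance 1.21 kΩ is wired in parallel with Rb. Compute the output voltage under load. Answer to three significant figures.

The load sits in parallel with Rb: Rb‖R_L = (470 × 1210) / (470 + 1210) = 338.5 Ω.
V_out = 21.7 × 338.5 / (6800 + 338.5) = 21.7 × 338.5/7139 = 1.03 V.

V_out ≈ 1.03 V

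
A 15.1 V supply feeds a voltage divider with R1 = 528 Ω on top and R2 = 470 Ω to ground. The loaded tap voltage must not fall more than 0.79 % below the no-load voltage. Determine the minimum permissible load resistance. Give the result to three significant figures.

Output resistance R_th = R1‖R2 = (528 × 470)/998.0 = 248.7 Ω.
The fractional drop is R_th/(R_th + R_L); requiring this ≤ 0.00790 gives R_L ≥ R_th(1/0.00790 − 1) = 248.7 × 125.6 = 31.2 kΩ.

R_L(min) ≈ 31.2 kΩ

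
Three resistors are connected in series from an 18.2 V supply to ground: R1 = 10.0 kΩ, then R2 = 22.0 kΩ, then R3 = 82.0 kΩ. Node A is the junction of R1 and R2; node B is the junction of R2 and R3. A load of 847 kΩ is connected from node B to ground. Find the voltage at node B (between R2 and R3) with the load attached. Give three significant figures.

At node B, R3 is in parallel with the load: R3‖R_L = 74.76 kΩ.
Below node A the resistance is R2 + (R3‖R_L) = 96.76 kΩ, so V_A = 18.2 × 96.76/106.8 = 16.50 V.
Then V_B = V_A × (R3‖R_L)/(R2 + R3‖R_L) = 16.50 × 74.76/96.76 = 12.7 V.

V ≈ 12.7 V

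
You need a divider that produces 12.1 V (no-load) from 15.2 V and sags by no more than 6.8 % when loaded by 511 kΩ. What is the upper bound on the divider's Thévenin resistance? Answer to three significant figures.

Loading drop = R_th/(R_th + R_L) ≤ 0.0680, so R_th ≤ R_L · ε/(1−ε) = 511 kΩ × 0.0680/0.9320 = 37.3 kΩ.

R_th ≤ 37.3 kΩ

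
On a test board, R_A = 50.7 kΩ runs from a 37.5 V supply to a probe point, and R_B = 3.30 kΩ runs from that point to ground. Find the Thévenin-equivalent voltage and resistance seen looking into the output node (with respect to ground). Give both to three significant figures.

V_th = 2.29 V, R_th = 3.10 kΩ

V_th is the open-circuit tap voltage: 37.5 × 3.30/(50.7 + 3.30) = 2.29 V.
With the supply zeroed, R_A and R_B appear in parallel from the tap: R_th = R_A‖R_B = (50.7 × 3.30)/54.00 = 3.10 kΩ.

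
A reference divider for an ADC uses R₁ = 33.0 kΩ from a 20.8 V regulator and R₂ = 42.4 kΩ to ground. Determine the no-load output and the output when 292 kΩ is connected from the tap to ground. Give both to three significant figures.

Unloaded: 11.7 V; loaded: 11.0 V

Open-circuit: V = 20.8 × 42.4/(33.0 + 42.4) = 11.7 V.
With the load, R₂ becomes R₂‖R_L = 37.02 kΩ, so V = 20.8 × 37.02/70.02 = 11.0 V.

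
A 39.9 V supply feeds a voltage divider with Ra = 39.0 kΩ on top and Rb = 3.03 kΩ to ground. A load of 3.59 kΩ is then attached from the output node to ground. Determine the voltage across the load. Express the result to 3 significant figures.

V_out ≈ 1.61 V

The load sits in parallel with Rb: Rb‖R_L = (3.03 × 3.59) / (3.03 + 3.59) = 1.643 kΩ.
V_out = 39.9 × 1.643 / (39.0 + 1.643) = 39.9 × 1.643/40.64 = 1.61 V.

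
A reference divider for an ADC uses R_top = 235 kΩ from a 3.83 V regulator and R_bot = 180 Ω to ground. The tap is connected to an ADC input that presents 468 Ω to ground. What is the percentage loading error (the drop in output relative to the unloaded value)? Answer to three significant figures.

The divider's output (Thévenin) resistance is R_top‖R_bot = 179.9 Ω.
Fractional drop under load = R_th/(R_th + R_L) = 179.9 / (179.9 + 468) = 0.2776.
So the output falls by 27.8 %.

27.8 %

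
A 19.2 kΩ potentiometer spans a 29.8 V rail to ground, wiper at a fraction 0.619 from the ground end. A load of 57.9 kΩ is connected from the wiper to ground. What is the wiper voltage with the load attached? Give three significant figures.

V ≈ 17.1 V

The wiper splits the pot into (1−α)R = 7.315 kΩ above and αR = 11.88 kΩ below.
Lower section ‖ load = 9.861 kΩ.
V_wiper = 29.8 × 9.861/(7.315 + 9.861) = 17.1 V.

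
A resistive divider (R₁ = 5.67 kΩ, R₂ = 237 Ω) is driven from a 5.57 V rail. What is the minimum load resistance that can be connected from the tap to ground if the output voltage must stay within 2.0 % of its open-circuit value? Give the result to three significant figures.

R_L(min) ≈ 11.1 kΩ

Output resistance R_th = R₁‖R₂ = (5670 × 237)/5907 = 227.5 Ω.
The fractional drop is R_th/(R_th + R_L); requiring this ≤ 0.0200 gives R_L ≥ R_th(1/0.0200 − 1) = 227.5 × 49.00 = 11.1 kΩ.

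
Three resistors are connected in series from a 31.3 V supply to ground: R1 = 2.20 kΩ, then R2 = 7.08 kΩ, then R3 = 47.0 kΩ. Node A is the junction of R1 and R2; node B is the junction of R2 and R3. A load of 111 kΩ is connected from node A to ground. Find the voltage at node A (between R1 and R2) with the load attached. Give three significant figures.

Below node A the series string R2+R3 = 54.08 kΩ sits in parallel with the 111 kΩ load: 36.36 kΩ.
V_A = 31.3 × 36.36/(2.20 + 36.36) = 29.5 V.

V ≈ 29.5 V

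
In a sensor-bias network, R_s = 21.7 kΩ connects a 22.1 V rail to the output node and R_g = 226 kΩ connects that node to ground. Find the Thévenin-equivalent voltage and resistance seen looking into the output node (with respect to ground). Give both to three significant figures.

V_th is the open-circuit tap voltage: 22.1 × 226/(21.7 + 226) = 20.2 V.
With the supply zeroed, R_s and R_g appear in parallel from the tap: R_th = R_s‖R_g = (21.7 × 226)/247.7 = 19.8 kΩ.

V_th = 20.2 V, R_th = 19.8 kΩ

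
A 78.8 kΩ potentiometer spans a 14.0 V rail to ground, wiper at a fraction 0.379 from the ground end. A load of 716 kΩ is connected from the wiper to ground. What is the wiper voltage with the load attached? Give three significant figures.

The wiper splits the pot into (1−α)R = 48.93 kΩ above and αR = 29.87 kΩ below.
Lower section ‖ load = 28.67 kΩ.
V_wiper = 14.0 × 28.67/(48.93 + 28.67) = 5.17 V.

V ≈ 5.17 V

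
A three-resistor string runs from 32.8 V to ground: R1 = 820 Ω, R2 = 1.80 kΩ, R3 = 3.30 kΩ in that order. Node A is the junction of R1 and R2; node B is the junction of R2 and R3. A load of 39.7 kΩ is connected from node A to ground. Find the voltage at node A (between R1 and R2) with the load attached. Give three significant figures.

Below node A the series string R2+R3 = 5100 Ω sits in parallel with the 39700 Ω load: 4519 Ω.
V_A = 32.8 × 4519/(820 + 4519) = 27.8 V.

V ≈ 27.8 V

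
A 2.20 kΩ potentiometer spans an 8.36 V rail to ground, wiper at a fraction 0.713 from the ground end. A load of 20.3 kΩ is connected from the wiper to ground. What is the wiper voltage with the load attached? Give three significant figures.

V ≈ 5.83 V

The wiper splits the pot into (1−α)R = 631.4 Ω above and αR = 1569 Ω below.
Lower section ‖ load = 1456 Ω.
V_wiper = 8.36 × 1456/(631.4 + 1456) = 5.83 V.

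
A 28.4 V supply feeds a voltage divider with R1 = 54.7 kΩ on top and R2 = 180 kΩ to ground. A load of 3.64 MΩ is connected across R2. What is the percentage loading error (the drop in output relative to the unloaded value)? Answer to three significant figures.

1.14 %

The divider's output (Thévenin) resistance is R1‖R2 = 41.95 kΩ.
Fractional drop under load = R_th/(R_th + R_L) = 41.95 / (41.95 + 3640) = 0.01139.
So the output falls by 1.14 %.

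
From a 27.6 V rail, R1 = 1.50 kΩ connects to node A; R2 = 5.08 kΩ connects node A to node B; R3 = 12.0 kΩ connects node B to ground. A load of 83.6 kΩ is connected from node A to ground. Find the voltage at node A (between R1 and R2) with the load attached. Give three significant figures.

V ≈ 25.0 V

Below node A the series string R2+R3 = 17.08 kΩ sits in parallel with the 83.6 kΩ load: 14.18 kΩ.
V_A = 27.6 × 14.18/(1.50 + 14.18) = 25.0 V.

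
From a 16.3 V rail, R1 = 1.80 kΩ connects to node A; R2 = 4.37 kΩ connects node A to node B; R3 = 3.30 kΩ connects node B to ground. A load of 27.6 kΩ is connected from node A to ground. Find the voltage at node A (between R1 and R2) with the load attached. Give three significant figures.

Below node A the series string R2+R3 = 7.670 kΩ sits in parallel with the 27.6 kΩ load: 6.002 kΩ.
V_A = 16.3 × 6.002/(1.80 + 6.002) = 12.5 V.

V ≈ 12.5 V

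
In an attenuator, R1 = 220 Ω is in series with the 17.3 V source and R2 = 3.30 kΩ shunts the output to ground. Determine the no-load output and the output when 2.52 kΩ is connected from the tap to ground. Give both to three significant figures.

Unloaded: 16.2 V; loaded: 15.0 V

Open-circuit: V = 17.3 × 3300/(220 + 3300) = 16.2 V.
With the load, R2 becomes R2‖R_L = 1429 Ω, so V = 17.3 × 1429/1649 = 15.0 V.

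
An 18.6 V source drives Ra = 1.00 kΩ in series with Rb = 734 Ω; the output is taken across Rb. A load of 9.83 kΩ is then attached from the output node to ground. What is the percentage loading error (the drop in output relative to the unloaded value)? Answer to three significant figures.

4.13 %

The divider's output (Thévenin) resistance is Ra‖Rb = 423.3 Ω.
Fractional drop under load = R_th/(R_th + R_L) = 423.3 / (423.3 + 9830) = 0.04128.
So the output falls by 4.13 %.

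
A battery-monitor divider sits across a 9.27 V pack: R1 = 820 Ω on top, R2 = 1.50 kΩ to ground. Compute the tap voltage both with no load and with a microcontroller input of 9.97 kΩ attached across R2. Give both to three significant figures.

Open-circuit: V = 9.27 × 1500/(820 + 1500) = 5.99 V.
With the load, R2 becomes R2‖R_L = 1304 Ω, so V = 9.27 × 1304/2124 = 5.69 V.

Unloaded: 5.99 V; loaded: 5.69 V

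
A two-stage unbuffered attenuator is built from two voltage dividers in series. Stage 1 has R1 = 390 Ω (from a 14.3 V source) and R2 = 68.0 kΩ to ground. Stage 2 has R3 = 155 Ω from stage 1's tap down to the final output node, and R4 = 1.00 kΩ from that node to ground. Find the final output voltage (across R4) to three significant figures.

V_out ≈ 9.22 V

Stage 2 presents R3+R4 = 1155 Ω as a load on stage 1's tap.
Stage 1's lower leg becomes R2‖(R3+R4) = 1136 Ω, so V_mid = 14.3 × 1136/1526 = 10.64 V.
Stage 2 is itself unloaded: V_out = V_mid × R4/(R3+R4) = 10.64 × 1000/1155 = 9.22 V.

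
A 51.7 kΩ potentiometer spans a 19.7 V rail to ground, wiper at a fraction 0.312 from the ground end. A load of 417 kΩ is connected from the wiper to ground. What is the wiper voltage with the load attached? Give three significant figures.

The wiper splits the pot into (1−α)R = 35.57 kΩ above and αR = 16.13 kΩ below.
Lower section ‖ load = 15.53 kΩ.
V_wiper = 19.7 × 15.53/(35.57 + 15.53) = 5.99 V.

V ≈ 5.99 V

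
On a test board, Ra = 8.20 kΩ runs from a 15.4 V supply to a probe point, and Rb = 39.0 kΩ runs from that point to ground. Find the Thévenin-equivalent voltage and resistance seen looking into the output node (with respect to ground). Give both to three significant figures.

V_th = 12.7 V, R_th = 6.78 kΩ

V_th is the open-circuit tap voltage: 15.4 × 39.0/(8.20 + 39.0) = 12.7 V.
With the supply zeroed, Ra and Rb appear in parallel from the tap: R_th = Ra‖Rb = (8.20 × 39.0)/47.20 = 6.78 kΩ.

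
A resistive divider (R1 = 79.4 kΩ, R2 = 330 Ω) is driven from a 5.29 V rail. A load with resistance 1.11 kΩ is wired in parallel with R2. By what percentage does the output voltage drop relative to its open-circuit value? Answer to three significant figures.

22.8 %

The divider's output (Thévenin) resistance is R1‖R2 = 328.6 Ω.
Fractional drop under load = R_th/(R_th + R_L) = 328.6 / (328.6 + 1110) = 0.2284.
So the output falls by 22.8 %.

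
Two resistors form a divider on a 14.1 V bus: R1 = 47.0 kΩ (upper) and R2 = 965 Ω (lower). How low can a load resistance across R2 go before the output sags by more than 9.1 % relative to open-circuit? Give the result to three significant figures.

R_L(min) ≈ 9.45 kΩ

Output resistance R_th = R1‖R2 = (47000 × 965)/47960 = 945.6 Ω.
The fractional drop is R_th/(R_th + R_L); requiring this ≤ 0.0910 gives R_L ≥ R_th(1/0.0910 − 1) = 945.6 × 9.989 = 9.45 kΩ.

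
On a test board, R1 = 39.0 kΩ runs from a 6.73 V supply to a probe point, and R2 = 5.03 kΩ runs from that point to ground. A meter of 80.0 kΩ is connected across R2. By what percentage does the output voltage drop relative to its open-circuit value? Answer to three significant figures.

5.28 %

The divider's output (Thévenin) resistance is R1‖R2 = 4.455 kΩ.
Fractional drop under load = R_th/(R_th + R_L) = 4.455 / (4.455 + 80.0) = 0.05275.
So the output falls by 5.28 %.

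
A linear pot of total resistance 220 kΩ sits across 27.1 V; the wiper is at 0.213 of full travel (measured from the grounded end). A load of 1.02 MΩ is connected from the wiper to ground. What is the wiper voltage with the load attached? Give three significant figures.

The wiper splits the pot into (1−α)R = 173.1 kΩ above and αR = 46.86 kΩ below.
Lower section ‖ load = 44.80 kΩ.
V_wiper = 27.1 × 44.80/(173.1 + 44.80) = 5.57 V.

V ≈ 5.57 V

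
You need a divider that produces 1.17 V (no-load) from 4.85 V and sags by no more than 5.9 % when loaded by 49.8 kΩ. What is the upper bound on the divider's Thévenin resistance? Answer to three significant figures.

Loading drop = R_th/(R_th + R_L) ≤ 0.0590, so R_th ≤ R_L · ε/(1−ε) = 49.8 kΩ × 0.0590/0.9410 = 3.12 kΩ.

R_th ≤ 3.12 kΩ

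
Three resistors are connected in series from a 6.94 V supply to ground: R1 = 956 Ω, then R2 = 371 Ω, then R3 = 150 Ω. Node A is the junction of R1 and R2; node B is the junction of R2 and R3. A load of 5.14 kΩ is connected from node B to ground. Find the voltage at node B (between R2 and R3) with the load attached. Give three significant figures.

V ≈ 0.687 V

At node B, R3 is in parallel with the load: R3‖R_L = 145.7 Ω.
Below node A the resistance is R2 + (R3‖R_L) = 516.7 Ω, so V_A = 6.94 × 516.7/1473 = 2.435 V.
Then V_B = V_A × (R3‖R_L)/(R2 + R3‖R_L) = 2.435 × 145.7/516.7 = 0.687 V.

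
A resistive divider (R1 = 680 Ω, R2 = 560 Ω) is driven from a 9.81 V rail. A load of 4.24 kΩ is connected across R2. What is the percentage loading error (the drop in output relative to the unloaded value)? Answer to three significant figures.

6.75 %

The divider's output (Thévenin) resistance is R1‖R2 = 307.1 Ω.
Fractional drop under load = R_th/(R_th + R_L) = 307.1 / (307.1 + 4240) = 0.06754.
So the output falls by 6.75 %.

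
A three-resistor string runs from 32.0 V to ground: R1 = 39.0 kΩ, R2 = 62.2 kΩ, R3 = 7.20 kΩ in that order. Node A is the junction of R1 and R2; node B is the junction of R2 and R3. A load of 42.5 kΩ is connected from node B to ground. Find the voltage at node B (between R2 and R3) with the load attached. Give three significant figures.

At node B, R3 is in parallel with the load: R3‖R_L = 6.157 kΩ.
Below node A the resistance is R2 + (R3‖R_L) = 68.36 kΩ, so V_A = 32.0 × 68.36/107.4 = 20.38 V.
Then V_B = V_A × (R3‖R_L)/(R2 + R3‖R_L) = 20.38 × 6.157/68.36 = 1.84 V.

V ≈ 1.84 V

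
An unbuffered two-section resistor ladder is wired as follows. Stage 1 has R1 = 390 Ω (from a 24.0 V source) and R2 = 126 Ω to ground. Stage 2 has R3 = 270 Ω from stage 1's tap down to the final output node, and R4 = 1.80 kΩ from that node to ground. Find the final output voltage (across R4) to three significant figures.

V_out ≈ 4.87 V

Stage 2 presents R3+R4 = 2070 Ω as a load on stage 1's tap.
Stage 1's lower leg becomes R2‖(R3+R4) = 118.8 Ω, so V_mid = 24.0 × 118.8/508.8 = 5.603 V.
Stage 2 is itself unloaded: V_out = V_mid × R4/(R3+R4) = 5.603 × 1800/2070 = 4.87 V.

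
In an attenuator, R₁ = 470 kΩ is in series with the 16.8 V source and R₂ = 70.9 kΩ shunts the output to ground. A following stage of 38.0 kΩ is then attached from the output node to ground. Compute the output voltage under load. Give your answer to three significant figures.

V_out ≈ 0.840 V

The load sits in parallel with R₂: R₂‖R_L = (70.9 × 38.0) / (70.9 + 38.0) = 24.74 kΩ.
V_out = 16.8 × 24.74 / (470 + 24.74) = 16.8 × 24.74/494.7 = 0.840 V.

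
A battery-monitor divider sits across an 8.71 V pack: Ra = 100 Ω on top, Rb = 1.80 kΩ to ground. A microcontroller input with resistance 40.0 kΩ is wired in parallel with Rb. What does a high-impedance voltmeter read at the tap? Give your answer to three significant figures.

V_out ≈ 8.23 V

The load sits in parallel with Rb: Rb‖R_L = (1800 × 40000) / (1800 + 40000) = 1722 Ω.
V_out = 8.71 × 1722 / (100 + 1722) = 8.71 × 1722/1822 = 8.23 V.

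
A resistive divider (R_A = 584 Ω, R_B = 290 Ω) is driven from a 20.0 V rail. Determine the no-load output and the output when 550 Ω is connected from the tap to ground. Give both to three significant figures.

Unloaded: 6.64 V; loaded: 4.91 V

Open-circuit: V = 20.0 × 290/(584 + 290) = 6.64 V.
With the load, R_B becomes R_B‖R_L = 189.9 Ω, so V = 20.0 × 189.9/773.9 = 4.91 V.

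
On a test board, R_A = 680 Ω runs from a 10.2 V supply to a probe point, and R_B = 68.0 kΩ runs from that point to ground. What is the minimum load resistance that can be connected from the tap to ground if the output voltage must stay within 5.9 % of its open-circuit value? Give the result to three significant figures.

R_L(min) ≈ 10.7 kΩ

Output resistance R_th = R_A‖R_B = (680 × 68000)/68680 = 673.3 Ω.
The fractional drop is R_th/(R_th + R_L); requiring this ≤ 0.0590 gives R_L ≥ R_th(1/0.0590 − 1) = 673.3 × 15.95 = 10.7 kΩ.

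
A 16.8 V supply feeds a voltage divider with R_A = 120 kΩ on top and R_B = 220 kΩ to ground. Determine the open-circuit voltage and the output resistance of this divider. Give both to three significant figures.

V_th is the open-circuit tap voltage: 16.8 × 220/(120 + 220) = 10.9 V.
With the supply zeroed, R_A and R_B appear in parallel from the tap: R_th = R_A‖R_B = (120 × 220)/340.0 = 77.6 kΩ.

V_th = 10.9 V, R_th = 77.6 kΩ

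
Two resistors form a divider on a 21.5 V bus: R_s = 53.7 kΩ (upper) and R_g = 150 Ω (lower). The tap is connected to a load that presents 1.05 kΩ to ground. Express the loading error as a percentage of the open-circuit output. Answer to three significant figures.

12.5 %

The divider's output (Thévenin) resistance is R_s‖R_g = 149.6 Ω.
Fractional drop under load = R_th/(R_th + R_L) = 149.6 / (149.6 + 1050) = 0.1247.
So the output falls by 12.5 %.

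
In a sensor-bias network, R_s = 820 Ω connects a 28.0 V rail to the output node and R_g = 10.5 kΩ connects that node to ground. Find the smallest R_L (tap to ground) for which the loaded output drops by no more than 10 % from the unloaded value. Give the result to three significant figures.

Output resistance R_th = R_s‖R_g = (820 × 10500)/11320 = 760.6 Ω.
The fractional drop is R_th/(R_th + R_L); requiring this ≤ 0.100 gives R_L ≥ R_th(1/0.100 − 1) = 760.6 × 9.000 = 6.85 kΩ.

R_L(min) ≈ 6.85 kΩ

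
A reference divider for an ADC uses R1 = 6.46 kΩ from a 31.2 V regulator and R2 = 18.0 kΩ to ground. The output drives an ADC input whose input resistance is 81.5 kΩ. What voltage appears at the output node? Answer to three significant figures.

V_out ≈ 21.7 V

The load sits in parallel with R2: R2‖R_L = (18.0 × 81.5) / (18.0 + 81.5) = 14.74 kΩ.
V_out = 31.2 × 14.74 / (6.46 + 14.74) = 31.2 × 14.74/21.20 = 21.7 V.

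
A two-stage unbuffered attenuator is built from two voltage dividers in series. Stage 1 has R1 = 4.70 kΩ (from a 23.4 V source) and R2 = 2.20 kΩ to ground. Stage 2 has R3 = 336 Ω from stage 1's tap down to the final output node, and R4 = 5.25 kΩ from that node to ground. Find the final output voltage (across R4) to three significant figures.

Stage 2 presents R3+R4 = 5586 Ω as a load on stage 1's tap.
Stage 1's lower leg becomes R2‖(R3+R4) = 1578 Ω, so V_mid = 23.4 × 1578/6278 = 5.883 V.
Stage 2 is itself unloaded: V_out = V_mid × R4/(R3+R4) = 5.883 × 5250/5586 = 5.53 V.

V_out ≈ 5.53 V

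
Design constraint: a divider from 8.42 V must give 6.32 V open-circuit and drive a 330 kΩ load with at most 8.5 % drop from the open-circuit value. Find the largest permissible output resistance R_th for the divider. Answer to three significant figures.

Loading drop = R_th/(R_th + R_L) ≤ 0.0850, so R_th ≤ R_L · ε/(1−ε) = 330 kΩ × 0.0850/0.9150 = 30.7 kΩ.
(Any R1, R2 with R2/(R1+R2) = 0.751 and R1‖R2 ≤ 30.7 kΩ will meet the spec.)

R_th ≤ 30.7 kΩ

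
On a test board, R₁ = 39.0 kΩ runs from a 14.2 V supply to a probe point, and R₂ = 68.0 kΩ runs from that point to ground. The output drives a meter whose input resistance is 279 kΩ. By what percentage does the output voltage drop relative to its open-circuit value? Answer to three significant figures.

Unloaded V = 14.2 × 68.0/107.0 = 9.0243 V.
Loaded: R₂‖R_L = 54.67 kΩ, giving V = 14.2 × 54.67/93.67 = 8.2880 V.
Drop = (9.0243 − 8.2880) / 9.0243 = 8.16 %.

8.16 %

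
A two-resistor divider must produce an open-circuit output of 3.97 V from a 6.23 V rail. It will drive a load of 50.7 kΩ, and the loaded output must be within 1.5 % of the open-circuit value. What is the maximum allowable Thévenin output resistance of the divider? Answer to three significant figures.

Loading drop = R_th/(R_th + R_L) ≤ 0.0150, so R_th ≤ R_L · ε/(1−ε) = 50.7 kΩ × 0.0150/0.9850 = 772 Ω.
(Any R1, R2 with R2/(R1+R2) = 0.637 and R1‖R2 ≤ 772 Ω will meet the spec.)

R_th ≤ 772 Ω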